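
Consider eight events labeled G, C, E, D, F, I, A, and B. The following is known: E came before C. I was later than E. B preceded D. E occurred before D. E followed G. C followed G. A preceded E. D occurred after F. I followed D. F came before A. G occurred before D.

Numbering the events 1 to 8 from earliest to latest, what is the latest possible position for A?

4

A must come before C, D, E, and I — 4 events forced after it.
Everything else can be placed before A in some valid order, so A can sit as late as position 8 − 4 = 4.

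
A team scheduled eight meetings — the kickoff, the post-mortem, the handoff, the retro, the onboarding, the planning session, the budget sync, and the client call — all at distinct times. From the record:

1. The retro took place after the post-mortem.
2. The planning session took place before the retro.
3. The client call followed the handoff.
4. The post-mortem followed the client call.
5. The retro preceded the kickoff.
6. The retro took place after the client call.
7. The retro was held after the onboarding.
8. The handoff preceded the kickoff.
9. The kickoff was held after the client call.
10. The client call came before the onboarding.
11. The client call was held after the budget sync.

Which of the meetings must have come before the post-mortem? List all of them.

Directly stated before the post-mortem: the client call.
The budget sync reaches the post-mortem via the budget sync → the client call → the post-mortem.
The handoff reaches the post-mortem via the handoff → the client call → the post-mortem.
No chain forces the onboarding (or any of the others) ahead of the post-mortem.

the budget sync, the client call, the handoff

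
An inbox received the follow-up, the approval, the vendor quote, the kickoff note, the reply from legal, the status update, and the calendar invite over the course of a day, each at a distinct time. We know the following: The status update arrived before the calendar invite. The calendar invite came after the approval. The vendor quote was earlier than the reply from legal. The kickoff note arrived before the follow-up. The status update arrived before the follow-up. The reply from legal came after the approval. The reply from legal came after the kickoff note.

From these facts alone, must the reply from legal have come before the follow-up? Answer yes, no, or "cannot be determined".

No chain of stated constraints runs from the reply from legal to the follow-up, and none runs from the follow-up to the reply from legal either.
So the relative order of the reply from legal and the follow-up is not fixed by the given facts.

cannot be determined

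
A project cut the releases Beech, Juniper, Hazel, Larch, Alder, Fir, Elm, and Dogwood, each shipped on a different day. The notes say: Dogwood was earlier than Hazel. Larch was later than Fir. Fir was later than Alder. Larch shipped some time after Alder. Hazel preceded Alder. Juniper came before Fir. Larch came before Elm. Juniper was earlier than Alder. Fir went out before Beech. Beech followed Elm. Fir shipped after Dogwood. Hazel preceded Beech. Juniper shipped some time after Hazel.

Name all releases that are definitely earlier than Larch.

Alder, Dogwood, Fir, Hazel, Juniper

Directly stated before Larch: Alder and Fir.
Dogwood reaches Larch via Dogwood → Fir → Larch.
Hazel reaches Larch via Hazel → Alder → Larch.
Juniper reaches Larch via Juniper → Fir → Larch.
No chain forces Elm (or any of the others) ahead of Larch.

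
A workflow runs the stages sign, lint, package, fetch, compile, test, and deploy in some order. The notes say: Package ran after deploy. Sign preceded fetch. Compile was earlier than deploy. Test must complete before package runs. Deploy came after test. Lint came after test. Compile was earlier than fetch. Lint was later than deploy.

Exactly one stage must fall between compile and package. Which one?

deploy

Tracing the constraints gives compile → deploy → package, so deploy sits after compile and before package.
No other stage is forced both after compile and before package.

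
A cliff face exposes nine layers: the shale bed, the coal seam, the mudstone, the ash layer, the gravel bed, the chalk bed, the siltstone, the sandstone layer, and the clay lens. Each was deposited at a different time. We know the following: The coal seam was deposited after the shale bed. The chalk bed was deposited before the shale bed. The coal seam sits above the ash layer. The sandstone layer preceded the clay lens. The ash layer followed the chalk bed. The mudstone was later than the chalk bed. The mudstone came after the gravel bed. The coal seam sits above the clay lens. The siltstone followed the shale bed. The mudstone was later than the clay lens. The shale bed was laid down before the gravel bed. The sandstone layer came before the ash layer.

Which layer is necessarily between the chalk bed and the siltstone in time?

Tracing the constraints gives the chalk bed → the shale bed → the siltstone, so the shale bed sits after the chalk bed and before the siltstone.
No other layer is forced both after the chalk bed and before the siltstone.

the shale bed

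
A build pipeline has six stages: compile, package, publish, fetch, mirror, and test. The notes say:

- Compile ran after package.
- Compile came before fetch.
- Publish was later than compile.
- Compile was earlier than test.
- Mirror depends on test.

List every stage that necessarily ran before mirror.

compile, package, test

Directly stated before mirror: test.
Compile reaches mirror via compile → test → mirror.
Package reaches mirror via package → compile → test → mirror.
No chain forces publish (or any of the others) ahead of mirror.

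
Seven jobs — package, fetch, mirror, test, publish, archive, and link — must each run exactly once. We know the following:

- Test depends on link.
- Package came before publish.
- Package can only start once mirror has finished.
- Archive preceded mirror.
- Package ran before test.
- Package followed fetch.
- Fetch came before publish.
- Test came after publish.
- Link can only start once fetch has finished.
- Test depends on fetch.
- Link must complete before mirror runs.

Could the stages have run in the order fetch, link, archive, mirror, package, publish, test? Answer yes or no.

Check each stated constraint against the proposed order — e.g. fetch is ahead of publish; fetch is ahead of test. Every pair is in the required order; nothing is violated.

yes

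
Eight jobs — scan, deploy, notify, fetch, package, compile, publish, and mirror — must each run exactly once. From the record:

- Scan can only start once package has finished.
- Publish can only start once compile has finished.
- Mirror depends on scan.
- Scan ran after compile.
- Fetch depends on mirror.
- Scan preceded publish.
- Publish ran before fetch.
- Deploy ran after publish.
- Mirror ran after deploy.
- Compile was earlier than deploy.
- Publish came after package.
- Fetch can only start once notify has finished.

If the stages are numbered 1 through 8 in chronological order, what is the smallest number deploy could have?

5

Compile, package, publish, and scan must all come before deploy — 4 forced predecessors.
Nothing else is forced ahead of deploy, so its earliest slot is position 4 + 1 = 5.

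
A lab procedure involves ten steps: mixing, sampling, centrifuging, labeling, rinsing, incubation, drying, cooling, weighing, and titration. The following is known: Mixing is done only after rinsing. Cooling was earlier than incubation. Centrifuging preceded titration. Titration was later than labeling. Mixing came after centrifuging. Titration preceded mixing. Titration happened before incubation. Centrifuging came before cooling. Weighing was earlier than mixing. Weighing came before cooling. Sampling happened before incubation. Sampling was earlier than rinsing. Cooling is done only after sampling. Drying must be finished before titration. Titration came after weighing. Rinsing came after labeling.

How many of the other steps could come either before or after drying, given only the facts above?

6

Forced after drying: incubation, mixing, and titration.
That leaves centrifuging, cooling, labeling, rinsing, sampling, and weighing with no forced order relative to drying — 6.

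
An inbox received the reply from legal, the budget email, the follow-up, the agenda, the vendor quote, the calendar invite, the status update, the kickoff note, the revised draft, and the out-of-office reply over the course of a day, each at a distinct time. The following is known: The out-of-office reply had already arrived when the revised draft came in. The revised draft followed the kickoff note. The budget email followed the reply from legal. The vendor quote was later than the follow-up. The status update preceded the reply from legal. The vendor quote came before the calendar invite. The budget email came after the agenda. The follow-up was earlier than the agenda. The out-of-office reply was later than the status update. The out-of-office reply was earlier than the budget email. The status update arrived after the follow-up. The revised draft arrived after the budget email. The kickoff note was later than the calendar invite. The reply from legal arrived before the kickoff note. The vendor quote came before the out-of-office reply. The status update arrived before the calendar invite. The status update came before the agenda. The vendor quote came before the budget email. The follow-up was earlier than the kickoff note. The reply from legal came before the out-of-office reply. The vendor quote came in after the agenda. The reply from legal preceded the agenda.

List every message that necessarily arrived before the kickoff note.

Directly stated before the kickoff note: the calendar invite, the follow-up, and the reply from legal.
The agenda reaches the kickoff note via the agenda → the vendor quote → the calendar invite → the kickoff note.
The status update reaches the kickoff note via the status update → the reply from legal → the kickoff note.
The vendor quote reaches the kickoff note via the vendor quote → the calendar invite → the kickoff note.
No chain forces the revised draft (or any of the others) ahead of the kickoff note.

the agenda, the calendar invite, the follow-up, the reply from legal, the status update, the vendor quote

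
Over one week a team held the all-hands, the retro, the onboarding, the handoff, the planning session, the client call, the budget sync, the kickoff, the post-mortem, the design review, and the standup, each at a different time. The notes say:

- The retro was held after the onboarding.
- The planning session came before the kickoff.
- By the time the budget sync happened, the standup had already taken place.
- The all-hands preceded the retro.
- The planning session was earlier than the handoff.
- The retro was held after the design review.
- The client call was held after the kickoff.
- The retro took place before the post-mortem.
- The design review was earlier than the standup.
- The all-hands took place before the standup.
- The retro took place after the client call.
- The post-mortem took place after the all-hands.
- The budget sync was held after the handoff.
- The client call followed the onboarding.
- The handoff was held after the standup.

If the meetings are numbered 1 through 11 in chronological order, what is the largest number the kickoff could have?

8

The kickoff must come before the client call, the post-mortem, and the retro — 3 meetings forced after it.
Everything else can be placed before the kickoff in some valid order, so the kickoff can sit as late as position 11 − 3 = 8.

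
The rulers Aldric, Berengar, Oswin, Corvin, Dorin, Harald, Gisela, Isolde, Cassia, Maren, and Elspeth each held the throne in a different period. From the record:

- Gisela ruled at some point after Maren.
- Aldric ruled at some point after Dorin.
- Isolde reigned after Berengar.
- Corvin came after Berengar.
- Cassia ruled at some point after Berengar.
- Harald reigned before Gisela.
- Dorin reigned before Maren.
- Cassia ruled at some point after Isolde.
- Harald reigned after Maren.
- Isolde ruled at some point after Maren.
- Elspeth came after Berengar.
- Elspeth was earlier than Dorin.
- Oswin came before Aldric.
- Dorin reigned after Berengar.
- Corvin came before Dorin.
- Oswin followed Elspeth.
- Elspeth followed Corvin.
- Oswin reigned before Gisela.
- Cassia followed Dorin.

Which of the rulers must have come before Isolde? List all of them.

Directly stated before Isolde: Berengar and Maren.
Corvin reaches Isolde via Corvin → Dorin → Maren → Isolde.
Dorin reaches Isolde via Dorin → Maren → Isolde.
Elspeth reaches Isolde via Elspeth → Dorin → Maren → Isolde.

Berengar, Corvin, Dorin, Elspeth, Maren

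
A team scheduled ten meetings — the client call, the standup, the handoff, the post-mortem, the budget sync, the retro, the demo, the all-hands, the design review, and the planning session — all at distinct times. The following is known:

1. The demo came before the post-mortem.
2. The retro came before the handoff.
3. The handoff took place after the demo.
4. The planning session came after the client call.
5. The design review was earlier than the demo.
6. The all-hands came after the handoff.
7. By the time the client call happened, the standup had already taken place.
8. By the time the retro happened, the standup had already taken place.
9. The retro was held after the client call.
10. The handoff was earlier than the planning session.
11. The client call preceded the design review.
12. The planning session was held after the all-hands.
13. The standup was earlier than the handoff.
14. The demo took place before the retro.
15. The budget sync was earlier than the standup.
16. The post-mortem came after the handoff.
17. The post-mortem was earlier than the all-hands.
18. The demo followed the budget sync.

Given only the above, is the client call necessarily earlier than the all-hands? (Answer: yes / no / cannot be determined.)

yes

Chain the constraints: the client call → the retro → the handoff → the all-hands. Each link is directly stated, so the client call comes before the all-hands.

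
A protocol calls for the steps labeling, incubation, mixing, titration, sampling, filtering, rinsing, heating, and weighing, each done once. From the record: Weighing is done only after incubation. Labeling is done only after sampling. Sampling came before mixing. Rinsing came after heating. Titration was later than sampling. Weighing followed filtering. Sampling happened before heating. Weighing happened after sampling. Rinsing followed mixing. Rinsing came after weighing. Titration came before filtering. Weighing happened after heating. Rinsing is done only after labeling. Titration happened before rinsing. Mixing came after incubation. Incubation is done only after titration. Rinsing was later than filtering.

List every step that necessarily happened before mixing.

Directly stated before mixing: incubation and sampling.
Titration reaches mixing via titration → incubation → mixing.
No chain forces weighing (or any of the others) ahead of mixing.

incubation, sampling, titration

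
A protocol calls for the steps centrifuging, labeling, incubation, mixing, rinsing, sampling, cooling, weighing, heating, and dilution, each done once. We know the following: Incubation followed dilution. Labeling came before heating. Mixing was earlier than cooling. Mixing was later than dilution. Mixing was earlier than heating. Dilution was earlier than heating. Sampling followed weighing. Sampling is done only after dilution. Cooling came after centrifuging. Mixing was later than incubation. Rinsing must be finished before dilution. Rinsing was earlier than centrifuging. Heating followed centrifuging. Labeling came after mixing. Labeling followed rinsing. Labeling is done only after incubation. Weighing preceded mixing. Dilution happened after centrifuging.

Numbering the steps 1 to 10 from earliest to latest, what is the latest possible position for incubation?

6

Incubation must come before cooling, heating, labeling, and mixing — 4 steps forced after it.
Everything else can be placed before incubation in some valid order, so incubation can sit as late as position 10 − 4 = 6.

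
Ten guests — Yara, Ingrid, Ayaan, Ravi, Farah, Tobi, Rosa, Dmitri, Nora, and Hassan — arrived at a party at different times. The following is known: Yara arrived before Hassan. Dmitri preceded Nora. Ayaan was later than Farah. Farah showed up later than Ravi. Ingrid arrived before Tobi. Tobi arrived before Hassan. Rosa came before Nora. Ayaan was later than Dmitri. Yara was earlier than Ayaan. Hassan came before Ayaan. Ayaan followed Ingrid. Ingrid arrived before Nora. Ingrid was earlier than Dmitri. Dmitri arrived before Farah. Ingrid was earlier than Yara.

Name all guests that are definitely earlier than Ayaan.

Directly stated before Ayaan: Dmitri, Farah, Hassan, Ingrid, and Yara.
Ravi reaches Ayaan via Ravi → Farah → Ayaan.
Tobi reaches Ayaan via Tobi → Hassan → Ayaan.

Dmitri, Farah, Hassan, Ingrid, Ravi, Tobi, Yara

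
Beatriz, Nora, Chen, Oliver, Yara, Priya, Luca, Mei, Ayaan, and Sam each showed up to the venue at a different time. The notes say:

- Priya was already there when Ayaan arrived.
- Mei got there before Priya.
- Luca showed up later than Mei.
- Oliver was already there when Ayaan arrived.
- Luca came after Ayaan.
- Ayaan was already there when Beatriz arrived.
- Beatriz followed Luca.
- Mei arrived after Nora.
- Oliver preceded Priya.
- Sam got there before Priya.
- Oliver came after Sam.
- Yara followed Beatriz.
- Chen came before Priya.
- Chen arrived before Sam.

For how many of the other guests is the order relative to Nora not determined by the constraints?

3

Forced after Nora: Ayaan, Beatriz, Luca, Mei, Priya, and Yara.
That leaves Chen, Oliver, and Sam with no forced order relative to Nora — 3.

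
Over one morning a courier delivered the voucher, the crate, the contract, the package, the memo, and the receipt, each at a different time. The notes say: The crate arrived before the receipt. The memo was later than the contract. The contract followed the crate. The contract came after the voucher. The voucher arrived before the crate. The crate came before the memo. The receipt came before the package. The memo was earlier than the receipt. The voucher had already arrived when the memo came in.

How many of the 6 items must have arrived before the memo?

3

Directly stated before the memo: the contract, the crate, and the voucher.
That's the contract, the crate, and the voucher — 3 in all.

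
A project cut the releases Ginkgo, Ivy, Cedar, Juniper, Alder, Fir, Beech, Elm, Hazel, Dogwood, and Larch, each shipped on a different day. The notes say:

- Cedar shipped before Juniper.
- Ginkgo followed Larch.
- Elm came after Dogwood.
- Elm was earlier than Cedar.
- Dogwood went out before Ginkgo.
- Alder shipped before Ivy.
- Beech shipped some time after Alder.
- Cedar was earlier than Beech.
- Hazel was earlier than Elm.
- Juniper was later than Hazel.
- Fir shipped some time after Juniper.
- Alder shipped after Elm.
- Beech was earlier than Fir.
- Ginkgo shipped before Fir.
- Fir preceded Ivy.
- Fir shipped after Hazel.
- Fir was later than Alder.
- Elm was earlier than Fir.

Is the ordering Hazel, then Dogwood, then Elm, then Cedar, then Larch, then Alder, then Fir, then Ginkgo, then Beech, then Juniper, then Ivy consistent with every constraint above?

no

The constraints require Ginkgo before Fir, but in the proposed sequence Fir appears ahead of Ginkgo. That one violation is enough.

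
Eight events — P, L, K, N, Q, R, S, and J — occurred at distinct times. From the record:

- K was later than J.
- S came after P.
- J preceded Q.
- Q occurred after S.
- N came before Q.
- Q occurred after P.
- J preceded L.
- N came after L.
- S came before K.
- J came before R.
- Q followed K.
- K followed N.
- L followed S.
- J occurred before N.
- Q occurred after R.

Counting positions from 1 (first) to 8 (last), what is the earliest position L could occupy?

J, P, and S must all come before L — 3 forced predecessors.
Nothing else is forced ahead of L, so its earliest slot is position 3 + 1 = 4.

4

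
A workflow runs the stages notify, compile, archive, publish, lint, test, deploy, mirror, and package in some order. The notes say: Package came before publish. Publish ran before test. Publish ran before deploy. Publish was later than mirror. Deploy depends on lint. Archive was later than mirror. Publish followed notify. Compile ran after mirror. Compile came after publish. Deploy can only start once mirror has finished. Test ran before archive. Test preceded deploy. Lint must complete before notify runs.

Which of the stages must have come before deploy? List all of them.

Directly stated before deploy: lint, mirror, publish, and test.
Notify reaches deploy via notify → publish → deploy.
Package reaches deploy via package → publish → deploy.

lint, mirror, notify, package, publish, test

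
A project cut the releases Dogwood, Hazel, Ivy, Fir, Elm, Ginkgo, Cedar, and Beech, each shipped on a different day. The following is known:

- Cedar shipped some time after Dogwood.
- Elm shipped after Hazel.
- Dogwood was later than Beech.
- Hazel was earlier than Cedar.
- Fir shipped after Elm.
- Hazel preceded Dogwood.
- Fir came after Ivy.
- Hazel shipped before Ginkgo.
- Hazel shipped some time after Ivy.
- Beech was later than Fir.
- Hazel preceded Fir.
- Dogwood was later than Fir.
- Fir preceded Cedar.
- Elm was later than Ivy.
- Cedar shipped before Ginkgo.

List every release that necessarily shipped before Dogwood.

Directly stated before Dogwood: Beech, Fir, and Hazel.
Elm reaches Dogwood via Elm → Fir → Dogwood.
Ivy reaches Dogwood via Ivy → Fir → Dogwood.
No chain forces Cedar (or any of the others) ahead of Dogwood.

Beech, Elm, Fir, Hazel, Ivy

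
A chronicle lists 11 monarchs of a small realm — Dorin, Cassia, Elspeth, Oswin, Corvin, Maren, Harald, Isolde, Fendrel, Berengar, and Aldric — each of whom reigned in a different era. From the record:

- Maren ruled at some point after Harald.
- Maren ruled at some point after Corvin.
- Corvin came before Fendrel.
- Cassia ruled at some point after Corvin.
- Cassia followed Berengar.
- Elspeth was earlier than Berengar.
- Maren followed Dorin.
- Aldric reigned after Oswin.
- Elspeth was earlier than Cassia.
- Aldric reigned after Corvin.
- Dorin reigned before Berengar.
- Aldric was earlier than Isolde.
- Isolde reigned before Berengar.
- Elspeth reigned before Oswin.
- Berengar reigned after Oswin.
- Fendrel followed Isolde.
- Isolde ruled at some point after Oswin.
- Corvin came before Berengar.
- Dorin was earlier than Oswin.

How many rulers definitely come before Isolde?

Directly stated before Isolde: Aldric and Oswin.
Corvin reaches Isolde via Corvin → Aldric → Isolde.
Dorin reaches Isolde via Dorin → Oswin → Isolde.
Elspeth reaches Isolde via Elspeth → Oswin → Isolde.
That's Aldric, Corvin, Dorin, Elspeth, and Oswin — 5 in all.

5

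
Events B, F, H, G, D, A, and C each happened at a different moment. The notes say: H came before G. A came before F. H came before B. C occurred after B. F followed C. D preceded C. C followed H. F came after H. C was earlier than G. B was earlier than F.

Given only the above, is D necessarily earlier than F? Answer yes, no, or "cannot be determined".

Chain the constraints: D → C → F. Each link is directly stated, so D comes before F.

yes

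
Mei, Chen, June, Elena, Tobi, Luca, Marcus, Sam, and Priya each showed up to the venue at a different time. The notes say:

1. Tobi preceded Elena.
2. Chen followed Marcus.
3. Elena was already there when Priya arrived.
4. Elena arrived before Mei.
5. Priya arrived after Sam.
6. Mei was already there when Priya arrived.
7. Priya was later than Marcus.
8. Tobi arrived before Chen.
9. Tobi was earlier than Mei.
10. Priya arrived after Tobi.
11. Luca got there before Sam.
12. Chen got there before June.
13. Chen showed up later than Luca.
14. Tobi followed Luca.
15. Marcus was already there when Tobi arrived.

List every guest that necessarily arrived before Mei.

Elena, Luca, Marcus, Tobi

Directly stated before Mei: Elena and Tobi.
Luca reaches Mei via Luca → Tobi → Mei.
Marcus reaches Mei via Marcus → Tobi → Mei.
No chain forces June (or any of the others) ahead of Mei.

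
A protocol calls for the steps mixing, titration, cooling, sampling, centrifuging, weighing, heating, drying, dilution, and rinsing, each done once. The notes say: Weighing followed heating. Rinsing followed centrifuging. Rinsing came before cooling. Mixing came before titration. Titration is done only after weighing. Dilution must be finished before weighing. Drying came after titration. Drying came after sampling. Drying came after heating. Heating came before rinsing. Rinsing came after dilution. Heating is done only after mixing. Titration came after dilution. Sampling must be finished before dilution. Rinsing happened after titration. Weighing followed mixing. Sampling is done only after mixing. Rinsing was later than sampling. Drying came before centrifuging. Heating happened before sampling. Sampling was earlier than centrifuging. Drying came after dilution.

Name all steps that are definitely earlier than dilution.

heating, mixing, sampling

Directly stated before dilution: sampling.
Heating reaches dilution via heating → sampling → dilution.
Mixing reaches dilution via mixing → sampling → dilution.
No chain forces drying (or any of the others) ahead of dilution.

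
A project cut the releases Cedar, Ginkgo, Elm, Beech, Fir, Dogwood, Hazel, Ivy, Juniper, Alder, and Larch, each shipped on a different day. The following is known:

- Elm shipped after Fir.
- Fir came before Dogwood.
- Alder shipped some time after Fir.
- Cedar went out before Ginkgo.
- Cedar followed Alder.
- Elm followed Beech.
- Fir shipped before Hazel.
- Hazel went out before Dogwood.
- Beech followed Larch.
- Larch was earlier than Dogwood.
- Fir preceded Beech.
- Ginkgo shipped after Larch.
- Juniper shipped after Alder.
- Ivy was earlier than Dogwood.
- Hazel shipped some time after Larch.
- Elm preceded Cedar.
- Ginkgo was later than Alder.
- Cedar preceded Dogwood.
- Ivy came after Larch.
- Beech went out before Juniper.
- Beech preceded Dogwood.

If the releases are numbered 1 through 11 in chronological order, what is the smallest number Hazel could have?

3

Fir and Larch must both come before Hazel — 2 forced predecessors.
Nothing else is forced ahead of Hazel, so its earliest slot is position 2 + 1 = 3.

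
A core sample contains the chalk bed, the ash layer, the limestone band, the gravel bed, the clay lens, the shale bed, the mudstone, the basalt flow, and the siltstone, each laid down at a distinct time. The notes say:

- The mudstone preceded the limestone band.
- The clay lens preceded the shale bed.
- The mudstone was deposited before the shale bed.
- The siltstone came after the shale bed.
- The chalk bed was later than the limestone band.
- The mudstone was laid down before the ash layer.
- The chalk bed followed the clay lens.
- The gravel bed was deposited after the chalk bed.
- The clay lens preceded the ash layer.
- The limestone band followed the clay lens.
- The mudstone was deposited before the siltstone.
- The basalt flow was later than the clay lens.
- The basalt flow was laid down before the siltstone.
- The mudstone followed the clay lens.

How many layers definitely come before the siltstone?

Directly stated before the siltstone: the basalt flow, the mudstone, and the shale bed.
The clay lens reaches the siltstone via the clay lens → the shale bed → the siltstone.
No chain forces the gravel bed (or any of the others) ahead of the siltstone.
That's the basalt flow, the clay lens, the mudstone, and the shale bed — 4 in all.

4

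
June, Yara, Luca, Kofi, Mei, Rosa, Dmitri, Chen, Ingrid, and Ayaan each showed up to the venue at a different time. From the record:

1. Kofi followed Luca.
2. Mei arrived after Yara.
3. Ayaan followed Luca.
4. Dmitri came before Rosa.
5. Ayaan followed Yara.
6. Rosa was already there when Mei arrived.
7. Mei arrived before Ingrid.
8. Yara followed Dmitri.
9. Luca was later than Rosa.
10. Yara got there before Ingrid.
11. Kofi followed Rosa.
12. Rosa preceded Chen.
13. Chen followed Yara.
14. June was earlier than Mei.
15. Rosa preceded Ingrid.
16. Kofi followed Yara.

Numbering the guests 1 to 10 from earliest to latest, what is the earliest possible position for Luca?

Dmitri and Rosa must both come before Luca — 2 forced predecessors.
Nothing else is forced ahead of Luca, so their earliest slot is position 2 + 1 = 3.

3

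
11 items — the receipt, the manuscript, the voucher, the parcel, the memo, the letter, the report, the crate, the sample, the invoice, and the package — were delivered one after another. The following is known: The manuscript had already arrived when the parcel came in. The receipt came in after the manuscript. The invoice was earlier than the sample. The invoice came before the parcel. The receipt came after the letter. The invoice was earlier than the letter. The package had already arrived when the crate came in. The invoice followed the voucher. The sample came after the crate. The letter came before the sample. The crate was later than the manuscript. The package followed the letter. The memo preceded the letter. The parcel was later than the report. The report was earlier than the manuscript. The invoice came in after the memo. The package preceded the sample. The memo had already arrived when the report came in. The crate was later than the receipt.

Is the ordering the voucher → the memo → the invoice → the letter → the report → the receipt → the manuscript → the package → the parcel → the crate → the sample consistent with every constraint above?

The constraints require the manuscript before the receipt, but in the proposed sequence the receipt appears ahead of the manuscript. That one violation is enough.

no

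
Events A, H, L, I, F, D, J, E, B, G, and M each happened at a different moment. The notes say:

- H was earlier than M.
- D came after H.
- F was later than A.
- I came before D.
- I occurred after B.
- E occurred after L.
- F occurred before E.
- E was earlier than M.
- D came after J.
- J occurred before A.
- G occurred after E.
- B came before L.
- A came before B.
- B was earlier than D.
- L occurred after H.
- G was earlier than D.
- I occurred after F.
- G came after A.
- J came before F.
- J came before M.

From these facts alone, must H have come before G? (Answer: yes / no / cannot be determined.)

Chain the constraints: H → L → E → G. Each link is directly stated, so H comes before G.

yes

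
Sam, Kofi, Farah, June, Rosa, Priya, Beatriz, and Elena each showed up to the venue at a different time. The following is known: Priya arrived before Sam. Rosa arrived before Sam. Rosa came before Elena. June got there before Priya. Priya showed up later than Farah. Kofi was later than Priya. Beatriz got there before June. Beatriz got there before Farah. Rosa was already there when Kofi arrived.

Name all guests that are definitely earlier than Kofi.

Beatriz, Farah, June, Priya, Rosa

Directly stated before Kofi: Priya and Rosa.
Beatriz reaches Kofi via Beatriz → Farah → Priya → Kofi.
Farah reaches Kofi via Farah → Priya → Kofi.
June reaches Kofi via June → Priya → Kofi.
No chain forces Sam (or any of the others) ahead of Kofi.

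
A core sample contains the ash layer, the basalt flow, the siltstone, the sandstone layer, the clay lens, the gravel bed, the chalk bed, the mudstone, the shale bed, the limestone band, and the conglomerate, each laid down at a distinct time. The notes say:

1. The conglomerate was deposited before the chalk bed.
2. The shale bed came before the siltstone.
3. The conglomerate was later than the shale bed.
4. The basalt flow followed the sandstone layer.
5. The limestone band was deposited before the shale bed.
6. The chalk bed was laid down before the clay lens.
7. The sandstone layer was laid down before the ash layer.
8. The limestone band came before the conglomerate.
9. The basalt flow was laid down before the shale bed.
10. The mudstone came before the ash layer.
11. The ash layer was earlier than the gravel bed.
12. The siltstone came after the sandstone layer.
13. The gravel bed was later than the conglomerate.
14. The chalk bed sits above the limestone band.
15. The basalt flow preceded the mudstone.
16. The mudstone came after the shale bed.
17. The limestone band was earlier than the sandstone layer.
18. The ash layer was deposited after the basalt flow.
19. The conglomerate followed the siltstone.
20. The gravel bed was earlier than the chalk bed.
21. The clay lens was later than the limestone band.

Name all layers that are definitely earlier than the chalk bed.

the ash layer, the basalt flow, the conglomerate, the gravel bed, the limestone band, the mudstone, the sandstone layer, the shale bed, the siltstone

Directly stated before the chalk bed: the conglomerate, the gravel bed, and the limestone band.
The ash layer reaches the chalk bed via the ash layer → the gravel bed → the chalk bed.
The basalt flow reaches the chalk bed via the basalt flow → the ash layer → the gravel bed → the chalk bed.
The mudstone reaches the chalk bed via the mudstone → the ash layer → the gravel bed → the chalk bed.
Likewise the sandstone layer, the shale bed, and the siltstone each reach the chalk bed by chaining the stated constraints.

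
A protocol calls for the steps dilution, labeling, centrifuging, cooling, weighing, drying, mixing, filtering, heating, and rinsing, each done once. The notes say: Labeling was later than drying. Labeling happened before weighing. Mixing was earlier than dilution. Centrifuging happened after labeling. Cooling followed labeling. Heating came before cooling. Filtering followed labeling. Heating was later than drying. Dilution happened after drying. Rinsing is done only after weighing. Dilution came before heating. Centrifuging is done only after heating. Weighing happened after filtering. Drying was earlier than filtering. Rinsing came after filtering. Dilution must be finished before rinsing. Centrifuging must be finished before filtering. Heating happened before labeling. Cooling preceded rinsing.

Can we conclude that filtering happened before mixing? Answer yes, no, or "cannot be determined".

no

Tracing the constraints gives mixing → dilution → heating → centrifuging → filtering, so mixing must come before filtering.
That means filtering cannot be before mixing.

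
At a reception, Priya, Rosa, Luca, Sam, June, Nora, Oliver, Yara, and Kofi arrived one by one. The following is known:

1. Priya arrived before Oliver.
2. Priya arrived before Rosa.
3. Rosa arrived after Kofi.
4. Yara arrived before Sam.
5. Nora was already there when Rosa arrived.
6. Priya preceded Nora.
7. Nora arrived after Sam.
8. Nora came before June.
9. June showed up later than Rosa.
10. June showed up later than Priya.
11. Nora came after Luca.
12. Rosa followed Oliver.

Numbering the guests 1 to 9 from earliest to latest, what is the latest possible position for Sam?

6

Sam must come before June, Nora, and Rosa — 3 guests forced after them.
Everything else can be placed before Sam in some valid order, so Sam can sit as late as position 9 − 3 = 6.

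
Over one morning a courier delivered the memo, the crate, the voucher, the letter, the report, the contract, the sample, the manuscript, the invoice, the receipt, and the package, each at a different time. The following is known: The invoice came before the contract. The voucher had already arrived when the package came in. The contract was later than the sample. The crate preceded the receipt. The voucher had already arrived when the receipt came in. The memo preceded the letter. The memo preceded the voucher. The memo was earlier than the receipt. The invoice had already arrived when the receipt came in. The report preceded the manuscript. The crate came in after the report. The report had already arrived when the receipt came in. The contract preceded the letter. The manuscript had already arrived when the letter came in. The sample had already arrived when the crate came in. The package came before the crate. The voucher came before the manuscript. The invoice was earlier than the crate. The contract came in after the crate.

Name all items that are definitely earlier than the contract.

the crate, the invoice, the memo, the package, the report, the sample, the voucher

Directly stated before the contract: the crate, the invoice, and the sample.
The memo reaches the contract via the memo → the voucher → the package → the crate → the contract.
The package reaches the contract via the package → the crate → the contract.
The report reaches the contract via the report → the crate → the contract.
Likewise the voucher reaches the contract by chaining the stated constraints.
No chain forces the receipt (or any of the others) ahead of the contract.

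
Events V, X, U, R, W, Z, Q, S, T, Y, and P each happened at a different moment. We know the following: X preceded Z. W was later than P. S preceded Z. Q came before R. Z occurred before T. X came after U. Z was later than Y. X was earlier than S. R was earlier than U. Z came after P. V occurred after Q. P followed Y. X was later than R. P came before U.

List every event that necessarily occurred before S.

P, Q, R, U, X, Y

Directly stated before S: X.
P reaches S via P → U → X → S.
Q reaches S via Q → R → X → S.
R reaches S via R → X → S.
Likewise U and Y each reach S by chaining the stated constraints.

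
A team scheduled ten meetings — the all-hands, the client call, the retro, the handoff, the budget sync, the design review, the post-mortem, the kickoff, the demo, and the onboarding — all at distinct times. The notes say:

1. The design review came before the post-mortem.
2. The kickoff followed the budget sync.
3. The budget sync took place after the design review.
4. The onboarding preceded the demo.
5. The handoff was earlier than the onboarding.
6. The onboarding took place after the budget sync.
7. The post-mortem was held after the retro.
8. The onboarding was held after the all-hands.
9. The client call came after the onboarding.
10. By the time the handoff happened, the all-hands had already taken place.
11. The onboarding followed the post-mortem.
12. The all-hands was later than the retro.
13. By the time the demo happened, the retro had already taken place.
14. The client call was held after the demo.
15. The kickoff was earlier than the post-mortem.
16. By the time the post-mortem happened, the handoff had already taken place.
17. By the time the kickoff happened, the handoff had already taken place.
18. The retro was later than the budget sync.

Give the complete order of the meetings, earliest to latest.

the design review, the budget sync, the retro, the all-hands, the handoff, the kickoff, the post-mortem, the onboarding, the demo, the client call

The constraints fix every adjacent pair, so only one ordering works:
the design review → the budget sync → the retro → the all-hands → the handoff → the kickoff → the post-mortem → the onboarding → the demo → the client call.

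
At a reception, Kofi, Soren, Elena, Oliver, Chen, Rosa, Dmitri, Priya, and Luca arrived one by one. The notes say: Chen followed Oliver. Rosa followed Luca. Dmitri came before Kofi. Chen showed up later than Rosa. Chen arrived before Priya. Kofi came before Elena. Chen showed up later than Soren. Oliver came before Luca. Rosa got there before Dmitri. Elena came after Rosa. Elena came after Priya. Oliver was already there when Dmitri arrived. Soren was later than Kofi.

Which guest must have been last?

Every other guest has a chain of constraints placing them before Elena, so Elena is last.

Elena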